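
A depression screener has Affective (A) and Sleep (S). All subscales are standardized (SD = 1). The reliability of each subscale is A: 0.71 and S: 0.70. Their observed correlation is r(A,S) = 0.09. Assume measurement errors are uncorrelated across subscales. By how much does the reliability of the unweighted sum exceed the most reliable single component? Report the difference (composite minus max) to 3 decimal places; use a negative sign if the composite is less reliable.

Var(sum) = 2 + 0.18 = 2.18; true-score variance = 1.41 + 0.18 = 1.59; composite reliability = 0.7294.
Max component reliability = 0.7100.
Difference = 0.7294 − 0.7100 = 0.019.

0.019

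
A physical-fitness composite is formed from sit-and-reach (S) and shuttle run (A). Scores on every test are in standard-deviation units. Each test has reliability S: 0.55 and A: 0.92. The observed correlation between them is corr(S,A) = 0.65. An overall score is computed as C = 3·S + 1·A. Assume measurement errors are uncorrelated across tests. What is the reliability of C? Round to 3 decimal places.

Var(C) = 3² + 1 + 2·[3·0.65] = 10 + 3.9 = 13.9.
With uncorrelated errors the cross-covariances are all true-score covariance, so they carry over unchanged; only the diagonal terms shrink to ρᵢσᵢ².
True-score variance = [3²·0.55 + 0.92] + 3.9 = 5.87 + 3.9 = 9.77.
Reliability = 9.77 / 13.9 = 0.703.

0.703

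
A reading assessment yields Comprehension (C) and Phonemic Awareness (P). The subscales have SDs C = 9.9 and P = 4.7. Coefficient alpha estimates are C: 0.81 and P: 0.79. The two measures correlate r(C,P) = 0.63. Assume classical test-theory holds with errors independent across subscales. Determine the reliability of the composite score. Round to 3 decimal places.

Var(C+P) = 9.9² + 4.7² + 2·[9.9·4.7·0.63] = 120.1 + 58.6278 = 178.728.
With uncorrelated errors the cross-covariances are all true-score covariance, so they carry over unchanged; only the diagonal terms shrink to ρᵢσᵢ².
True-score variance = [9.9²·0.81 + 4.7²·0.79] + 58.6278 = 96.8392 + 58.6278 = 155.467.
Reliability = 155.467 / 178.728 = 0.870.

0.870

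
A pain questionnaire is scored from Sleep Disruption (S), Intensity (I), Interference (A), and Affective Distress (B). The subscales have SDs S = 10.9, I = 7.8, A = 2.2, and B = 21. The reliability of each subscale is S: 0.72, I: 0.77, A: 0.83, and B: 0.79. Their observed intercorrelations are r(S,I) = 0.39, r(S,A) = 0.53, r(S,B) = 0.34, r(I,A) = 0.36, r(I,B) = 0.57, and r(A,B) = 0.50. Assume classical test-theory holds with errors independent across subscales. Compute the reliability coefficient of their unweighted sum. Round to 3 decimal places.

Var(S+I+A+B) = 10.9² + 7.8² + 2.2² + 21² + 2·[10.9·7.8·0.39 + 10.9·2.2·0.53 + 10.9·21·0.34 + 7.8·2.2·0.36 + 7.8·21·0.57 + 2.2·21·0.50] = 625.49 + 492.674 = 1118.16.
Under uncorrelated errors the observed covariances equal the true-score covariances, so only the own-variance terms attenuate.
True-score variance = [10.9²·0.72 + 7.8²·0.77 + 2.2²·0.83 + 21²·0.79] + 492.674 = 484.797 + 492.674 = 977.471.
Reliability = 977.471 / 1118.16 = 0.874.

0.874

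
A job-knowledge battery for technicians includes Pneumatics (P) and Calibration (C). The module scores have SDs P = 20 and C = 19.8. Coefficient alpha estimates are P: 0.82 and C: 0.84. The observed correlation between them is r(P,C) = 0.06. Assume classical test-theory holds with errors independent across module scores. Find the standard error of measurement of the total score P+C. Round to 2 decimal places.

Var(total) = 792.04 + 47.52 = 839.56.
True-score variance = 657.314 + 47.52 = 704.834, so reliability = 0.8395.
Error variance = 839.56 − 704.834 = 134.726; SEM = √134.726 = 11.61.

11.61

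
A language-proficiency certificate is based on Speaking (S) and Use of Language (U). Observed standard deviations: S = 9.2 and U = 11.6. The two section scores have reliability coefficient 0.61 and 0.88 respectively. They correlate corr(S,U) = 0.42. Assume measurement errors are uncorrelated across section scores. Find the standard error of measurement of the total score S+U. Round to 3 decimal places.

7.011

Var(total) = 219.2 + 89.6448 = 308.845.
True-score variance = 170.043 + 89.6448 = 259.688, so reliability = 0.8408.
Error variance = 308.845 − 259.688 = 49.1568; SEM = √49.1568 = 7.011.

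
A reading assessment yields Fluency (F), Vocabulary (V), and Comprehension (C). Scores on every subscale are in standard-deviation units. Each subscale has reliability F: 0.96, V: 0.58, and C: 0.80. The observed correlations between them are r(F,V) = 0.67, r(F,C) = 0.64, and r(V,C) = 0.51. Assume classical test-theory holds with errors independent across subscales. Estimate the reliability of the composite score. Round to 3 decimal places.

Var(F+V+C) = 3 + 2·[0.67 + 0.64 + 0.51] = 3 + 3.64 = 6.64.
With uncorrelated errors the cross-covariances are all true-score covariance, so they carry over unchanged; only the diagonal terms shrink to ρᵢσᵢ².
True-score variance = [0.96 + 0.58 + 0.80] + 3.64 = 2.34 + 3.64 = 5.98.
Reliability = 5.98 / 6.64 = 0.901.

0.901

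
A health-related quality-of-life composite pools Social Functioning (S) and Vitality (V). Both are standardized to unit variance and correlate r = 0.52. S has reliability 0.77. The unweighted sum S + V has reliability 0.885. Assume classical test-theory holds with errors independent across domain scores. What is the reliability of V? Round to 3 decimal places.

0.880

Var(S+V) = 2 + 2·0.52 = 3.040.
True-score variance = ρ_S + ρ_V + 2·0.52, so 0.885 = (0.77 + ρ_V + 1.04) / 3.040.
ρ_V = 0.885·3.040 − 0.77 − 1.04 = 0.880.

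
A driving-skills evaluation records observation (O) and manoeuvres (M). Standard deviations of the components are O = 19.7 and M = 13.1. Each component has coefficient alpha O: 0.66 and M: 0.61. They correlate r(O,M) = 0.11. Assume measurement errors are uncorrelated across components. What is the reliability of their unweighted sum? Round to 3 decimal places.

0.677

Var(O+M) = 19.7² + 13.1² + 2·[19.7·13.1·0.11] = 559.7 + 56.7754 = 616.475.
With uncorrelated errors the cross-covariances are all true-score covariance, so they carry over unchanged; only the diagonal terms shrink to ρᵢσᵢ².
True-score variance = [19.7²·0.66 + 13.1²·0.61] + 56.7754 = 360.822 + 56.7754 = 417.597.
Reliability = 417.597 / 616.475 = 0.677.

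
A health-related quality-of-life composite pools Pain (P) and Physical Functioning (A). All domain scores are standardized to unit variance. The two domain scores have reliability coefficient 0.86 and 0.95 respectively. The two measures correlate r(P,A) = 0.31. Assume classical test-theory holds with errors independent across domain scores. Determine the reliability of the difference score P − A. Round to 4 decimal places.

Var(P−A) = 1 + 1 − 2·0.31 = 2 − 0.62 = 1.38.
Because errors are independent across components, Cov(Tᵢ,Tⱼ) = Cov(Xᵢ,Xⱼ); the off-diagonal part of the true-score variance is the same as above.
True-score variance = [0.86 + 0.95] − 0.62 = 1.81 − 0.62 = 1.19.
Reliability = 1.19 / 1.38 = 0.8623.

0.8623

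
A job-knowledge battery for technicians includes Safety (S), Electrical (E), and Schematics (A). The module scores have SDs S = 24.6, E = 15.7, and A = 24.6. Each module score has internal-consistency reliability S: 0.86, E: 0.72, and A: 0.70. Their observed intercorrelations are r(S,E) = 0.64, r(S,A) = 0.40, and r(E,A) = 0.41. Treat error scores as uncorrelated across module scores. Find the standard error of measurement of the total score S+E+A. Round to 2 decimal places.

Var(total) = 1456.81 + 1295.19 = 2752.
True-score variance = 1121.52 + 1295.19 = 2416.71, so reliability = 0.8782.
Error variance = 2752 − 2416.71 = 335.288; SEM = √335.288 = 18.31.

18.31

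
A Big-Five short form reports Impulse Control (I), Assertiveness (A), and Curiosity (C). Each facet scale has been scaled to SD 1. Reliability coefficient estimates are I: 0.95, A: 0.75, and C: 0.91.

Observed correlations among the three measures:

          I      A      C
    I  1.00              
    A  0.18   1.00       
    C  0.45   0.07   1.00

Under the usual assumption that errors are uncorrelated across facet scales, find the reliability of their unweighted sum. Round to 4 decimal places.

0.9114

Var(I+A+C) = 3 + 2·[0.18 + 0.45 + 0.07] = 3 + 1.4 = 4.4.
With uncorrelated errors the cross-covariances are all true-score covariance, so they carry over unchanged; only the diagonal terms shrink to ρᵢσᵢ².
True-score variance = [0.95 + 0.75 + 0.91] + 1.4 = 2.61 + 1.4 = 4.01.
Reliability = 4.01 / 4.4 = 0.9114.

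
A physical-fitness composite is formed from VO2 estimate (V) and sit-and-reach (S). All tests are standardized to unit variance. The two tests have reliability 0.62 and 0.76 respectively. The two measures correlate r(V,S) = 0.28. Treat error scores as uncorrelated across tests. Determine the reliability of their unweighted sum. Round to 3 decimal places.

Var(V+S) = 2 + 2·[0.28] = 2 + 0.56 = 2.56.
Under uncorrelated errors the observed covariances equal the true-score covariances, so only the own-variance terms attenuate.
True-score variance = [0.62 + 0.76] + 0.56 = 1.38 + 0.56 = 1.94.
Reliability = 1.94 / 2.56 = 0.758.

0.758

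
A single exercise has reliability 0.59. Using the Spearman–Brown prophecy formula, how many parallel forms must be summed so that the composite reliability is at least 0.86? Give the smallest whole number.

k ≥ ρ*(1−ρ₁)/(ρ₁(1−ρ*)) = 0.86·0.41 / (0.59·0.14) = 4.269.
Smallest integer k = 5.

5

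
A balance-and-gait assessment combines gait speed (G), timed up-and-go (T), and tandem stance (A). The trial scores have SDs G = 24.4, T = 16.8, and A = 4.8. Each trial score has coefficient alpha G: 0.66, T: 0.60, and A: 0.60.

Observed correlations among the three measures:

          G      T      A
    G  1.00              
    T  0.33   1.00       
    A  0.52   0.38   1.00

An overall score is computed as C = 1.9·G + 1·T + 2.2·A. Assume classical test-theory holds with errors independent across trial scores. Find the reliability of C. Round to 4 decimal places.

0.7600

Var(C) = 1.9²·24.4² + 16.8² + 2.2²·4.8² + 2·[1.9·24.4·16.8·0.33 + 4.18·24.4·4.8·0.52 + 2.2·16.8·4.8·0.38] = 2543 + 1158.01 = 3701.02.
Under uncorrelated errors the observed covariances equal the true-score covariances, so only the own-variance terms attenuate.
True-score variance = [1.9²·24.4²·0.66 + 16.8²·0.60 + 2.2²·4.8²·0.60] + 1158.01 = 1654.76 + 1158.01 = 2812.77.
Reliability = 2812.77 / 3701.02 = 0.7600.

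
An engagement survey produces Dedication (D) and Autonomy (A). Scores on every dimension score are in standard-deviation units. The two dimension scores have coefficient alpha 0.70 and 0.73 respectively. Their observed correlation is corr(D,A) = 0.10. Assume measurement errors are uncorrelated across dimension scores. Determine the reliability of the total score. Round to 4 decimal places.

Var(D+A) = 2 + 2·[0.10] = 2 + 0.2 = 2.2.
With uncorrelated errors the cross-covariances are all true-score covariance, so they carry over unchanged; only the diagonal terms shrink to ρᵢσᵢ².
True-score variance = [0.70 + 0.73] + 0.2 = 1.43 + 0.2 = 1.63.
Reliability = 1.63 / 2.2 = 0.7409.

0.7409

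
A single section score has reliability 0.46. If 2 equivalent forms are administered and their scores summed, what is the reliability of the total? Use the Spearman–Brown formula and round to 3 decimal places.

ρ_k = kρ / (1 + (k−1)ρ) = 2·0.46 / (1 + 1·0.46) = 0.920 / 1.460 = 0.630.

0.630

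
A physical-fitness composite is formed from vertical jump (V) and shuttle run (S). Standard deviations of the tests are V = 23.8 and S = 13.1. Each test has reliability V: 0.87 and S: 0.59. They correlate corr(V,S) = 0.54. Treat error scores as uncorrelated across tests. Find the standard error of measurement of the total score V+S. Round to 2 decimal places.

Var(total) = 738.05 + 336.722 = 1074.77.
True-score variance = 594.053 + 336.722 = 930.775, so reliability = 0.8660.
Error variance = 1074.77 − 930.775 = 143.997; SEM = √143.997 = 12.00.

12.00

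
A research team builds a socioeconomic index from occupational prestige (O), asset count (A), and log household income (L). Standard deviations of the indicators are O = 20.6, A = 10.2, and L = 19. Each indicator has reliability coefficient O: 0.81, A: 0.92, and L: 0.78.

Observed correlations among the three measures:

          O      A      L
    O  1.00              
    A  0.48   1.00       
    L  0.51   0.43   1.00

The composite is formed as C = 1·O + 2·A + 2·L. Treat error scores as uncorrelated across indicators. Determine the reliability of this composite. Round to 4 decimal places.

0.8961

Var(C) = 20.6² + 2²·10.2² + 2²·19² + 2·[2·20.6·10.2·0.48 + 2·20.6·19·0.51 + 4·10.2·19·0.43] = 2284.52 + 1868.56 = 4153.08.
Under uncorrelated errors the observed covariances equal the true-score covariances, so only the own-variance terms attenuate.
True-score variance = [20.6²·0.81 + 2²·10.2²·0.92 + 2²·19²·0.78] + 1868.56 = 1852.92 + 1868.56 = 3721.48.
Reliability = 3721.48 / 4153.08 = 0.8961.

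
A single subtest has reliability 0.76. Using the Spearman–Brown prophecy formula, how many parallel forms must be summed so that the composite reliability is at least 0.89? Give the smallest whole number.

k ≥ ρ*(1−ρ₁)/(ρ₁(1−ρ*)) = 0.89·0.24 / (0.76·0.11) = 2.555.
Smallest integer k = 3.

3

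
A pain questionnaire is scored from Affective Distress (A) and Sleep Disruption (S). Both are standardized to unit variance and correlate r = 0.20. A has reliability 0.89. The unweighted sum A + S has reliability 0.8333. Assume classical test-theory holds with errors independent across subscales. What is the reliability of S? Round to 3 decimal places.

0.710

Var(A+S) = 2 + 2·0.20 = 2.400.
True-score variance = ρ_A + ρ_S + 2·0.20, so 0.8333 = (0.89 + ρ_S + 0.40) / 2.400.
ρ_S = 0.8333·2.400 − 0.89 − 0.40 = 0.710.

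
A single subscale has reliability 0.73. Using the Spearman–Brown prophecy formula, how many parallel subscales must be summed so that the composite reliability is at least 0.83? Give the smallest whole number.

k ≥ ρ*(1−ρ₁)/(ρ₁(1−ρ*)) = 0.83·0.27 / (0.73·0.17) = 1.806.
Smallest integer k = 2.

2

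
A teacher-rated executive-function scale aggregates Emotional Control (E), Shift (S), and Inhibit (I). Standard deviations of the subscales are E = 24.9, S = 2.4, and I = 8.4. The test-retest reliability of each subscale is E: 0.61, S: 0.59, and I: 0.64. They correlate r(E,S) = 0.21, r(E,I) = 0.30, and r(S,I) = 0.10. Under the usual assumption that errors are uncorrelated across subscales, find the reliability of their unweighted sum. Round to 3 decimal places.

0.683

Var(E+S+I) = 24.9² + 2.4² + 8.4² + 2·[24.9·2.4·0.21 + 24.9·8.4·0.30 + 2.4·8.4·0.10] = 696.33 + 154.627 = 850.957.
Under uncorrelated errors the observed covariances equal the true-score covariances, so only the own-variance terms attenuate.
True-score variance = [24.9²·0.61 + 2.4²·0.59 + 8.4²·0.64] + 154.627 = 426.763 + 154.627 = 581.39.
Reliability = 581.39 / 850.957 = 0.683.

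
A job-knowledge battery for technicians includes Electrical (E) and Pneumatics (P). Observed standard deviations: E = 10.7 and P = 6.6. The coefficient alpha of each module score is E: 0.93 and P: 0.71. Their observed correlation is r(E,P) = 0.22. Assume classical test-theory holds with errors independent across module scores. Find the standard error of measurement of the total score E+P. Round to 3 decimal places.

Var(total) = 158.05 + 31.0728 = 189.123.
True-score variance = 137.403 + 31.0728 = 168.476, so reliability = 0.8908.
Error variance = 189.123 − 168.476 = 20.6467; SEM = √20.6467 = 4.544.

4.544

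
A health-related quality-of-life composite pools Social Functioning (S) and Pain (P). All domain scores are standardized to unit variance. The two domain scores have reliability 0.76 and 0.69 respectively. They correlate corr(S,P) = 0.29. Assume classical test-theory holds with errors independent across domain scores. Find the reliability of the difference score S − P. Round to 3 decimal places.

Var(S−P) = 1 + 1 − 2·0.29 = 2 − 0.58 = 1.42.
With uncorrelated errors the cross-covariances are all true-score covariance, so they carry over unchanged; only the diagonal terms shrink to ρᵢσᵢ².
True-score variance = [0.76 + 0.69] − 0.58 = 1.45 − 0.58 = 0.87.
Reliability = 0.87 / 1.42 = 0.613.

0.613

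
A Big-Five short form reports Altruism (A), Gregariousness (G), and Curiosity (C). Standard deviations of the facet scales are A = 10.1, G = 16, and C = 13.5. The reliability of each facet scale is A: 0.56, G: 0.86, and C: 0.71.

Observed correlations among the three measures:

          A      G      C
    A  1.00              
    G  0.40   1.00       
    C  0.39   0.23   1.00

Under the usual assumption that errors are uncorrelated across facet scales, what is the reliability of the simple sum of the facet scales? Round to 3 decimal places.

Var(A+G+C) = 10.1² + 16² + 13.5² + 2·[10.1·16·0.40 + 10.1·13.5·0.39 + 16·13.5·0.23] = 540.26 + 334.993 = 875.253.
With uncorrelated errors the cross-covariances are all true-score covariance, so they carry over unchanged; only the diagonal terms shrink to ρᵢσᵢ².
True-score variance = [10.1²·0.56 + 16²·0.86 + 13.5²·0.71] + 334.993 = 406.683 + 334.993 = 741.676.
Reliability = 741.676 / 875.253 = 0.847.

0.847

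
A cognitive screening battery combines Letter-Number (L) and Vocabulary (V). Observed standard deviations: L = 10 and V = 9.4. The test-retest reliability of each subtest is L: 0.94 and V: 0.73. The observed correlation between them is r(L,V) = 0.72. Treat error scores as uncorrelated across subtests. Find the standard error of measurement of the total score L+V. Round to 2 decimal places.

Var(total) = 188.36 + 135.36 = 323.72.
True-score variance = 158.503 + 135.36 = 293.863, so reliability = 0.9078.
Error variance = 323.72 − 293.863 = 29.8572; SEM = √29.8572 = 5.46.

5.46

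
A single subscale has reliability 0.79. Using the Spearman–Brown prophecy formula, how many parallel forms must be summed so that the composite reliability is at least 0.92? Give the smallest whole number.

4

k ≥ ρ*(1−ρ₁)/(ρ₁(1−ρ*)) = 0.92·0.21 / (0.79·0.08) = 3.057.
Smallest integer k = 4.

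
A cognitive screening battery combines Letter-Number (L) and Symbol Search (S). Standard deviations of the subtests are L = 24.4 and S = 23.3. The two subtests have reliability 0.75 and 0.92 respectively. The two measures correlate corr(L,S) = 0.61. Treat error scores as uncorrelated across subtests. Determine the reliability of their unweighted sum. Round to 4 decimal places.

Var(L+S) = 24.4² + 23.3² + 2·[24.4·23.3·0.61] = 1138.25 + 693.594 = 1831.84.
Because errors are independent across components, Cov(Tᵢ,Tⱼ) = Cov(Xᵢ,Xⱼ); the off-diagonal part of the true-score variance is the same as above.
True-score variance = [24.4²·0.75 + 23.3²·0.92] + 693.594 = 945.979 + 693.594 = 1639.57.
Reliability = 1639.57 / 1831.84 = 0.8950.

0.8950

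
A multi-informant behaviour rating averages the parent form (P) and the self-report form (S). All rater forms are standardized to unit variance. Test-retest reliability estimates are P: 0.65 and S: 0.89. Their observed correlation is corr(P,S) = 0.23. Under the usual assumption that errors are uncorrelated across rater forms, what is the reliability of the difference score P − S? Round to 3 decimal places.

0.701

Var(P−S) = 1 + 1 − 2·0.23 = 2 − 0.46 = 1.54.
Under uncorrelated errors the observed covariances equal the true-score covariances, so only the own-variance terms attenuate.
True-score variance = [0.65 + 0.89] − 0.46 = 1.54 − 0.46 = 1.08.
Reliability = 1.08 / 1.54 = 0.701.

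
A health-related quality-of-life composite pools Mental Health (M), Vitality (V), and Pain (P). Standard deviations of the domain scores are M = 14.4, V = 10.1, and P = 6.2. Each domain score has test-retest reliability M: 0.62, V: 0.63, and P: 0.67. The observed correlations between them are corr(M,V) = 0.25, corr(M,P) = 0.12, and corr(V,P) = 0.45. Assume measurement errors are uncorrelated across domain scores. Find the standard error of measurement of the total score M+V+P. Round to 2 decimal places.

Var(total) = 347.81 + 150.505 = 498.315.
True-score variance = 218.584 + 150.505 = 369.089, so reliability = 0.7407.
Error variance = 498.315 − 369.089 = 129.226; SEM = √129.226 = 11.37.

11.37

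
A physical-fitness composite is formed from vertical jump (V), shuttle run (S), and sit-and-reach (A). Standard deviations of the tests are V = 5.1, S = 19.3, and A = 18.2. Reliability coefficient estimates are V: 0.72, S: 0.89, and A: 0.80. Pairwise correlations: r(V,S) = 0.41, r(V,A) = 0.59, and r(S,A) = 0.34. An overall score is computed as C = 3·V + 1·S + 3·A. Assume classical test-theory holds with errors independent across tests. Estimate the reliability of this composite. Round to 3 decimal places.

Var(C) = 3²·5.1² + 19.3² + 3²·18.2² + 2·[3·5.1·19.3·0.41 + 9·5.1·18.2·0.59 + 3·19.3·18.2·0.34] = 3587.74 + 1944.46 = 5532.2.
With uncorrelated errors the cross-covariances are all true-score covariance, so they carry over unchanged; only the diagonal terms shrink to ρᵢσᵢ².
True-score variance = [3²·5.1²·0.72 + 19.3²·0.89 + 3²·18.2²·0.80] + 1944.46 = 2884.99 + 1944.46 = 4829.45.
Reliability = 4829.45 / 5532.2 = 0.873.

0.873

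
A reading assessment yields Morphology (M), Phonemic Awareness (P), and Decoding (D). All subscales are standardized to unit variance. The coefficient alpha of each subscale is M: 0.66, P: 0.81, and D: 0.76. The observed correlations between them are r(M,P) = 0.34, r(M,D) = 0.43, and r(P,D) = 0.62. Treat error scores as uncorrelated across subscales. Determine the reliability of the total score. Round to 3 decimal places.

0.867

Var(M+P+D) = 3 + 2·[0.34 + 0.43 + 0.62] = 3 + 2.78 = 5.78.
With uncorrelated errors the cross-covariances are all true-score covariance, so they carry over unchanged; only the diagonal terms shrink to ρᵢσᵢ².
True-score variance = [0.66 + 0.81 + 0.76] + 2.78 = 2.23 + 2.78 = 5.01.
Reliability = 5.01 / 5.78 = 0.867.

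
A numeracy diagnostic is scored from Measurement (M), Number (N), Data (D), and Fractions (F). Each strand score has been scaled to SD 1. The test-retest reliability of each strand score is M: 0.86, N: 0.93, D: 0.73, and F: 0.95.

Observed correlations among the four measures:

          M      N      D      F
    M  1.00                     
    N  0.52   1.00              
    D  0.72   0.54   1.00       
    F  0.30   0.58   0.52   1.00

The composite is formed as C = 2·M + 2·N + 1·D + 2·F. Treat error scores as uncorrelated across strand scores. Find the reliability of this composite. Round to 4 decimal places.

Var(C) = 2² + 2² + 1 + 2² + 2·[4·0.52 + 2·0.72 + 4·0.30 + 2·0.54 + 4·0.58 + 2·0.52] = 13 + 18.32 = 31.32.
Because errors are independent across components, Cov(Tᵢ,Tⱼ) = Cov(Xᵢ,Xⱼ); the off-diagonal part of the true-score variance is the same as above.
True-score variance = [2²·0.86 + 2²·0.93 + 0.73 + 2²·0.95] + 18.32 = 11.69 + 18.32 = 30.01.
Reliability = 30.01 / 31.32 = 0.9582.

0.9582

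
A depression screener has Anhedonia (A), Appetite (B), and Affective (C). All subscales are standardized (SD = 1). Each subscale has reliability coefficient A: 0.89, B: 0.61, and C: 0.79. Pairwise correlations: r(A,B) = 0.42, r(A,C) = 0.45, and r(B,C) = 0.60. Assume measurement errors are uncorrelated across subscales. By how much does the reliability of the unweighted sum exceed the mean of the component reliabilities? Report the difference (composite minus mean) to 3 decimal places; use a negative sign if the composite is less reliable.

Var(sum) = 3 + 2.94 = 5.94; true-score variance = 2.29 + 2.94 = 5.23; composite reliability = 0.8805.
Mean component reliability = 0.7633.
Difference = 0.8805 − 0.7633 = 0.117.

0.117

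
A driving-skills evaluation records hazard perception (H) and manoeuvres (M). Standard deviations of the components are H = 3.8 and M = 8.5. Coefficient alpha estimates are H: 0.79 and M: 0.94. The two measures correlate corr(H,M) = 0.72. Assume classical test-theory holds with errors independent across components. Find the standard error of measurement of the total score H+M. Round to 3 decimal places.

2.714

Var(total) = 86.69 + 46.512 = 133.202.
True-score variance = 79.3226 + 46.512 = 125.835, so reliability = 0.9447.
Error variance = 133.202 − 125.835 = 7.3674; SEM = √7.3674 = 2.714.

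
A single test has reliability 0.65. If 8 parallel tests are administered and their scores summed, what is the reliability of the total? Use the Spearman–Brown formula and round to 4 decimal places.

ρ_k = kρ / (1 + (k−1)ρ) = 8·0.65 / (1 + 7·0.65) = 5.200 / 5.550 = 0.9369.

0.9369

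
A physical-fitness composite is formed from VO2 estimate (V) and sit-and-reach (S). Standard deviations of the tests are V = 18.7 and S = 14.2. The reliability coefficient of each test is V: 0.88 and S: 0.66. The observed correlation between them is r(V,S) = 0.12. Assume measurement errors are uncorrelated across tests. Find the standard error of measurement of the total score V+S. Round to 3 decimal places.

10.513

Var(total) = 551.33 + 63.7296 = 615.06.
True-score variance = 440.81 + 63.7296 = 504.539, so reliability = 0.8203.
Error variance = 615.06 − 504.539 = 110.52; SEM = √110.52 = 10.513.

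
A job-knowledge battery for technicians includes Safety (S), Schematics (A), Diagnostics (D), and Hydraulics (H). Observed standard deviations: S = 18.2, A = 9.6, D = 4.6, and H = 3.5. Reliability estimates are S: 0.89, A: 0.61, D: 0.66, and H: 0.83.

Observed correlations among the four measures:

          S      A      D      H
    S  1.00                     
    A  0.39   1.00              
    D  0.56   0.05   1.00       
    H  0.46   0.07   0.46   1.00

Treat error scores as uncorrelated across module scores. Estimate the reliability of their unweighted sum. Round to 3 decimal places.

Var(S+A+D+H) = 18.2² + 9.6² + 4.6² + 3.5² + 2·[18.2·9.6·0.39 + 18.2·4.6·0.56 + 18.2·3.5·0.46 + 9.6·4.6·0.05 + 9.6·3.5·0.07 + 4.6·3.5·0.46] = 456.81 + 312.584 = 769.394.
Under uncorrelated errors the observed covariances equal the true-score covariances, so only the own-variance terms attenuate.
True-score variance = [18.2²·0.89 + 9.6²·0.61 + 4.6²·0.66 + 3.5²·0.83] + 312.584 = 375.154 + 312.584 = 687.738.
Reliability = 687.738 / 769.394 = 0.894.

0.894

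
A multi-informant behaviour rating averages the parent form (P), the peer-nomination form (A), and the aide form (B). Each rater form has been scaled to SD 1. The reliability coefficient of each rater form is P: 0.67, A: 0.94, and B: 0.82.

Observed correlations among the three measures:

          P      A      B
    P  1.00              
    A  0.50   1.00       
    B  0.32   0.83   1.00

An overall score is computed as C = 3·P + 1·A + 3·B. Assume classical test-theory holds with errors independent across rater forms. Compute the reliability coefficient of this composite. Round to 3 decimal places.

0.858

Var(C) = 3² + 1 + 3² + 2·[3·0.50 + 9·0.32 + 3·0.83] = 19 + 13.74 = 32.74.
Because errors are independent across components, Cov(Tᵢ,Tⱼ) = Cov(Xᵢ,Xⱼ); the off-diagonal part of the true-score variance is the same as above.
True-score variance = [3²·0.67 + 0.94 + 3²·0.82] + 13.74 = 14.35 + 13.74 = 28.09.
Reliability = 28.09 / 32.74 = 0.858.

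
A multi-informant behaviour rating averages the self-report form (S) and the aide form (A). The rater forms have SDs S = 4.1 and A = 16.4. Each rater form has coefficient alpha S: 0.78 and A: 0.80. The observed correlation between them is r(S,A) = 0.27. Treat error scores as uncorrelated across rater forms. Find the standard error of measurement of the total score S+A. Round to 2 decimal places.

7.58

Var(total) = 285.77 + 36.3096 = 322.08.
True-score variance = 228.28 + 36.3096 = 264.589, so reliability = 0.8215.
Error variance = 322.08 − 264.589 = 57.4902; SEM = √57.4902 = 7.58.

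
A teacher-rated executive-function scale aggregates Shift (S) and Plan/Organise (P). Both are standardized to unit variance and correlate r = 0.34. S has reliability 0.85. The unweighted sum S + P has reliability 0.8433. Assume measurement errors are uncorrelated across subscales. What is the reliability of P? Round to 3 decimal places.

Var(S+P) = 2 + 2·0.34 = 2.680.
True-score variance = ρ_S + ρ_P + 2·0.34, so 0.8433 = (0.85 + ρ_P + 0.68) / 2.680.
ρ_P = 0.8433·2.680 − 0.85 − 0.68 = 0.730.

0.730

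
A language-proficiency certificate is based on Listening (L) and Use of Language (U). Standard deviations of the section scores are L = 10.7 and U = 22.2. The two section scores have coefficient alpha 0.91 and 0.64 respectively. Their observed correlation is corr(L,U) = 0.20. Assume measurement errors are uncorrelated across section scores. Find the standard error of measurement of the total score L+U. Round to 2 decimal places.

Var(total) = 607.33 + 95.016 = 702.346.
True-score variance = 419.603 + 95.016 = 514.62, so reliability = 0.7327.
Error variance = 702.346 − 514.62 = 187.726; SEM = √187.726 = 13.70.

13.70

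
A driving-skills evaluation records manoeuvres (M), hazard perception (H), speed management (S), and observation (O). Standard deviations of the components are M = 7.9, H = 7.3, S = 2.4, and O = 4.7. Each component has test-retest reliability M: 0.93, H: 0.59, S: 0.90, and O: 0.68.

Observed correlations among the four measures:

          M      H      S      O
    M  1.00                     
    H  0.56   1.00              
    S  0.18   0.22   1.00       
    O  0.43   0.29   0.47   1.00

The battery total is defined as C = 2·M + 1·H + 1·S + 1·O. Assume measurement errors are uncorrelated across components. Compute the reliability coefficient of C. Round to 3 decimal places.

Var(C) = 2²·7.9² + 7.3² + 2.4² + 4.7² + 2·[2·7.9·7.3·0.56 + 2·7.9·2.4·0.18 + 2·7.9·4.7·0.43 + 7.3·2.4·0.22 + 7.3·4.7·0.29 + 2.4·4.7·0.47] = 330.78 + 244.907 = 575.687.
With uncorrelated errors the cross-covariances are all true-score covariance, so they carry over unchanged; only the diagonal terms shrink to ρᵢσᵢ².
True-score variance = [2²·7.9²·0.93 + 7.3²·0.59 + 2.4²·0.90 + 4.7²·0.68] + 244.907 = 283.812 + 244.907 = 528.719.
Reliability = 528.719 / 575.687 = 0.918.

0.918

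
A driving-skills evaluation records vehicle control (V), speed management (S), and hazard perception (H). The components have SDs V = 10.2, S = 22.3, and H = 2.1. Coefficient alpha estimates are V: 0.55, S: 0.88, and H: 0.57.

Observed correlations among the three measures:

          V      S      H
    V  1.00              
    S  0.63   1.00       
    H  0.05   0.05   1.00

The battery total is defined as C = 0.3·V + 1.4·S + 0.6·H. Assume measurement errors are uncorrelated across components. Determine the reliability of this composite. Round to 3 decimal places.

0.890

Var(C) = 0.3²·10.2² + 1.4²·22.3² + 0.6²·2.1² + 2·[0.42·10.2·22.3·0.63 + 0.18·10.2·2.1·0.05 + 0.84·22.3·2.1·0.05] = 985.64 + 124.691 = 1110.33.
Under uncorrelated errors the observed covariances equal the true-score covariances, so only the own-variance terms attenuate.
True-score variance = [0.3²·10.2²·0.55 + 1.4²·22.3²·0.88 + 0.6²·2.1²·0.57] + 124.691 = 863.781 + 124.691 = 988.472.
Reliability = 988.472 / 1110.33 = 0.890.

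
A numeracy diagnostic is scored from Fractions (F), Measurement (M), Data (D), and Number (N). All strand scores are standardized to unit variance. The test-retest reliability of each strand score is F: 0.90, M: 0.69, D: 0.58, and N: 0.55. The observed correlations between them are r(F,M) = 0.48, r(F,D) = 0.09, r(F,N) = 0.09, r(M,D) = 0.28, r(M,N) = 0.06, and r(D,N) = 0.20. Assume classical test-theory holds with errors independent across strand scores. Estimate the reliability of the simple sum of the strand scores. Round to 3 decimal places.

Var(F+M+D+N) = 4 + 2·[0.48 + 0.09 + 0.09 + 0.28 + 0.06 + 0.20] = 4 + 2.4 = 6.4.
Under uncorrelated errors the observed covariances equal the true-score covariances, so only the own-variance terms attenuate.
True-score variance = [0.90 + 0.69 + 0.58 + 0.55] + 2.4 = 2.72 + 2.4 = 5.12.
Reliability = 5.12 / 6.4 = 0.800.

0.800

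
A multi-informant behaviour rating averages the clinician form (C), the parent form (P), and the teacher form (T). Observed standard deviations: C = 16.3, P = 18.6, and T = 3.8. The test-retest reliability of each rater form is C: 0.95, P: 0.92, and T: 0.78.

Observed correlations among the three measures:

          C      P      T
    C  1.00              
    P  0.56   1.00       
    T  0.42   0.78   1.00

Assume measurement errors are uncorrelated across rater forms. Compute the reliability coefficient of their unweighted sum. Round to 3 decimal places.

Var(C+P+T) = 16.3² + 18.6² + 3.8² + 2·[16.3·18.6·0.56 + 16.3·3.8·0.42 + 18.6·3.8·0.78] = 626.09 + 501.852 = 1127.94.
Because errors are independent across components, Cov(Tᵢ,Tⱼ) = Cov(Xᵢ,Xⱼ); the off-diagonal part of the true-score variance is the same as above.
True-score variance = [16.3²·0.95 + 18.6²·0.92 + 3.8²·0.78] + 501.852 = 581.952 + 501.852 = 1083.8.
Reliability = 1083.8 / 1127.94 = 0.961.

0.961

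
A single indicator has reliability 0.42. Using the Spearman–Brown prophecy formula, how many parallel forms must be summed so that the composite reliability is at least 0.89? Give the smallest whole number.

k ≥ ρ*(1−ρ₁)/(ρ₁(1−ρ*)) = 0.89·0.58 / (0.42·0.11) = 11.173.
Smallest integer k = 12.

12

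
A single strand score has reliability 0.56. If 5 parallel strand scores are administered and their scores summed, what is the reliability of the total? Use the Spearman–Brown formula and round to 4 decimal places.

ρ_k = kρ / (1 + (k−1)ρ) = 5·0.56 / (1 + 4·0.56) = 2.800 / 3.240 = 0.8642.

0.8642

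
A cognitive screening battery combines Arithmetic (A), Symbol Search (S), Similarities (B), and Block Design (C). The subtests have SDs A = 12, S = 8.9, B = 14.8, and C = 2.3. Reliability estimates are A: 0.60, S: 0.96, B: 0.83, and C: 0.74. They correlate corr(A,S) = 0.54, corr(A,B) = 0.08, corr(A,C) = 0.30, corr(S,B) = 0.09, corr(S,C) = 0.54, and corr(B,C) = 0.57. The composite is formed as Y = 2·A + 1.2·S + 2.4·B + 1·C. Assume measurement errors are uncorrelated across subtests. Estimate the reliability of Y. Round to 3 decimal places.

0.826

Var(Y) = 2²·12² + 1.2²·8.9² + 2.4²·14.8² + 2.3² + 2·[2.4·12·8.9·0.54 + 4.8·12·14.8·0.08 + 2·12·2.3·0.30 + 2.88·8.9·14.8·0.09 + 1.2·8.9·2.3·0.54 + 2.4·14.8·2.3·0.57] = 1957.02 + 634.289 = 2591.31.
Because errors are independent across components, Cov(Tᵢ,Tⱼ) = Cov(Xᵢ,Xⱼ); the off-diagonal part of the true-score variance is the same as above.
True-score variance = [2²·12²·0.60 + 1.2²·8.9²·0.96 + 2.4²·14.8²·0.83 + 2.3²·0.74] + 634.289 = 1506.2 + 634.289 = 2140.49.
Reliability = 2140.49 / 2591.31 = 0.826.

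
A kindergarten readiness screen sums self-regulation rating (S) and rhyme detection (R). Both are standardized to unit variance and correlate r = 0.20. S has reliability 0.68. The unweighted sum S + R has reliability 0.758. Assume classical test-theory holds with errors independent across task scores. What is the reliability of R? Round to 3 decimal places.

Var(S+R) = 2 + 2·0.20 = 2.400.
True-score variance = ρ_S + ρ_R + 2·0.20, so 0.758 = (0.68 + ρ_R + 0.40) / 2.400.
ρ_R = 0.758·2.400 − 0.68 − 0.40 = 0.739.

0.739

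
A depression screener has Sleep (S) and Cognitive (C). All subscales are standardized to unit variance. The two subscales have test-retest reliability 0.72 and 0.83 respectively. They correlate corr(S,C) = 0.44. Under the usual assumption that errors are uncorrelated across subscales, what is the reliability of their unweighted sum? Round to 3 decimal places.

0.844

Var(S+C) = 2 + 2·[0.44] = 2 + 0.88 = 2.88.
Under uncorrelated errors the observed covariances equal the true-score covariances, so only the own-variance terms attenuate.
True-score variance = [0.72 + 0.83] + 0.88 = 1.55 + 0.88 = 2.43.
Reliability = 2.43 / 2.88 = 0.844.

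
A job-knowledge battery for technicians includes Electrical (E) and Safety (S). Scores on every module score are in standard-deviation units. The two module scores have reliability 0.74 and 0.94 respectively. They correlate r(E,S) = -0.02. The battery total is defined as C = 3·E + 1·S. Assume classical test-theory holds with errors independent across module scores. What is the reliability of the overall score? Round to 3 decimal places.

Var(C) = 3² + 1 + 2·[3·(-0.02)] = 10 − 0.12 = 9.88.
Because errors are independent across components, Cov(Tᵢ,Tⱼ) = Cov(Xᵢ,Xⱼ); the off-diagonal part of the true-score variance is the same as above.
True-score variance = [3²·0.74 + 0.94] − 0.12 = 7.6 − 0.12 = 7.48.
Reliability = 7.48 / 9.88 = 0.757.

0.757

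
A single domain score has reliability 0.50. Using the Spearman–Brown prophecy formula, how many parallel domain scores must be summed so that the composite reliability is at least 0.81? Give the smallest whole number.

5

k ≥ ρ*(1−ρ₁)/(ρ₁(1−ρ*)) = 0.81·0.50 / (0.50·0.19) = 4.263.
Smallest integer k = 5.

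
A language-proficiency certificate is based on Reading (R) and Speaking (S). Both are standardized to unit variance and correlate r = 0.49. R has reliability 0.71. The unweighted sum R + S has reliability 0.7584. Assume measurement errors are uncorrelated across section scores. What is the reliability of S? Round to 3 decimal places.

0.570

Var(R+S) = 2 + 2·0.49 = 2.980.
True-score variance = ρ_R + ρ_S + 2·0.49, so 0.7584 = (0.71 + ρ_S + 0.98) / 2.980.
ρ_S = 0.7584·2.980 − 0.71 − 0.98 = 0.570.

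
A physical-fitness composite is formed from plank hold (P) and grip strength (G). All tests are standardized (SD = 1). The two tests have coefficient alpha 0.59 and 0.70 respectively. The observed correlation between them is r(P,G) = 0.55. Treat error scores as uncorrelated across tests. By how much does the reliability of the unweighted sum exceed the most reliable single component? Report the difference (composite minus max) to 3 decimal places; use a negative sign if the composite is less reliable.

0.071

Var(sum) = 2 + 1.1 = 3.1; true-score variance = 1.29 + 1.1 = 2.39; composite reliability = 0.7710.
Max component reliability = 0.7000.
Difference = 0.7710 − 0.7000 = 0.071.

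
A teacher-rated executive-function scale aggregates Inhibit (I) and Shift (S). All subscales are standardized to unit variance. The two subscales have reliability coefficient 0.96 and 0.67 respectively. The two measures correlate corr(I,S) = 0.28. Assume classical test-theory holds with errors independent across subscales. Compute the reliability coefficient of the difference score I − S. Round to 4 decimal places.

0.7431

Var(I−S) = 1 + 1 − 2·0.28 = 2 − 0.56 = 1.44.
With uncorrelated errors the cross-covariances are all true-score covariance, so they carry over unchanged; only the diagonal terms shrink to ρᵢσᵢ².
True-score variance = [0.96 + 0.67] − 0.56 = 1.63 − 0.56 = 1.07.
Reliability = 1.07 / 1.44 = 0.7431.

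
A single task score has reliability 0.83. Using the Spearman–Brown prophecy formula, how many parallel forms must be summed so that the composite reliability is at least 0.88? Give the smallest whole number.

2

k ≥ ρ*(1−ρ₁)/(ρ₁(1−ρ*)) = 0.88·0.17 / (0.83·0.12) = 1.502.
Smallest integer k = 2.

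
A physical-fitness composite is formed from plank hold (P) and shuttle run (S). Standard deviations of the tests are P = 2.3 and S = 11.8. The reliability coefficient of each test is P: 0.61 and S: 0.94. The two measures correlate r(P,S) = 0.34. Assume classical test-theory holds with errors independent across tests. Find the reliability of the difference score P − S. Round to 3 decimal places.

Var(P−S) = 2.3² + 11.8² − 2·2.3·11.8·0.34 = 144.53 − 18.4552 = 126.075.
With uncorrelated errors the cross-covariances are all true-score covariance, so they carry over unchanged; only the diagonal terms shrink to ρᵢσᵢ².
True-score variance = [2.3²·0.61 + 11.8²·0.94] − 18.4552 = 134.113 − 18.4552 = 115.657.
Reliability = 115.657 / 126.075 = 0.917.

0.917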